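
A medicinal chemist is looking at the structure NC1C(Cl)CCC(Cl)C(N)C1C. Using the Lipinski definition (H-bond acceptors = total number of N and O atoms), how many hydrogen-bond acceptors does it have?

2

N atoms: 2; O atoms: 0.
Lipinski HBA = 2 + 0 = 2.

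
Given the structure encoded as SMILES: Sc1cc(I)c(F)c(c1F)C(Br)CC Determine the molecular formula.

C9H8BrF2IS

Walk through each heavy atom and fill implicit hydrogens from standard valence (C 4, N 3, O 2, S 2, halogen 1); for lowercase aromatic atoms, an aromatic c carries 1 H when it has two neighbours and 0 H with three, and aromatic n carries 0 H:
  atom 1: S, bond orders sum to 1 (valence 2) → 1 H
  atom 2: aromatic c, 3 neighbours → 0 H
  atom 3: aromatic c, 2 neighbours → 1 H
  atom 4: aromatic c, 3 neighbours → 0 H
  atom 5: I (halogen, monovalent) → 0 H
  atom 6: aromatic c, 3 neighbours → 0 H
  atom 7: F (halogen, monovalent) → 0 H
  atom 8: aromatic c, 3 neighbours → 0 H
  atom 9: aromatic c, 3 neighbours → 0 H
  atom 10: F (halogen, monovalent) → 0 H
  atom 11: C, bond orders sum to 3 (valence 4) → 1 H
  atom 12: Br (halogen, monovalent) → 0 H
  atom 13: C, bond orders sum to 2 (valence 4) → 2 H
  atom 14: C, bond orders sum to 1 (valence 4) → 3 H
Totals → C:9, H:8, Br:1, F:2, I:1, S:1.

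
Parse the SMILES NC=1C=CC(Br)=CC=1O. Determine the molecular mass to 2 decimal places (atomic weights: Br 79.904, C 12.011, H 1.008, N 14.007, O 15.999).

First, the molecular formula is C6H6BrNO (counting implicit H from valence).
  Br: 1 × 79.904 = 79.904
  C: 6 × 12.011 = 72.066
  H: 6 × 1.008 = 6.048
  N: 1 × 14.007 = 14.007
  O: 1 × 15.999 = 15.999
Sum: 1×79.904 + 6×12.011 + 6×1.008 + 1×14.007 + 1×15.999 = 188.024 → 188.02 g/mol.

188.02 g/mol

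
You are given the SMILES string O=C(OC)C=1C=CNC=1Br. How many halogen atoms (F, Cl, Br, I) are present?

Halogen atoms appear at heavy-atom position 10 (1×Br).
Other groups present: 1 ester.
Halogen count: 1.

1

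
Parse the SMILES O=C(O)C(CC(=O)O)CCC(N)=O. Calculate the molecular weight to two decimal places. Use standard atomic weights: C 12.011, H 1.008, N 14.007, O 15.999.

189.17 g/mol

First, the molecular formula is C7H11NO5 (counting implicit H from valence).
  C: 7 × 12.011 = 84.077
  H: 11 × 1.008 = 11.088
  N: 1 × 14.007 = 14.007
  O: 5 × 15.999 = 79.995
Sum: 7×12.011 + 11×1.008 + 1×14.007 + 5×15.999 = 189.167 → 189.17 g/mol.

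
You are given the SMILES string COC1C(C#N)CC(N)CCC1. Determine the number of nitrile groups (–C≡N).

The nitrile motif appears at heavy-atom position 5 in the SMILES.
Other groups present: 1 ether, 1 primary amine.
Nitrile count: 1.

1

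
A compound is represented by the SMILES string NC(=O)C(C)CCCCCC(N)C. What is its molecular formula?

Walk through each heavy atom and fill implicit hydrogens from standard valence (C 4, N 3, O 2, S 2, halogen 1):
  atom 1: N, bond orders sum to 1 (valence 3) → 2 H
  atom 2: C, bond orders sum to 4 (valence 4) → 0 H
  atom 3: O, bond orders sum to 2 (valence 2) → 0 H
  atom 4: C, bond orders sum to 3 (valence 4) → 1 H
  atom 5: C, bond orders sum to 1 (valence 4) → 3 H
  atom 6: C, bond orders sum to 2 (valence 4) → 2 H
  atom 7: C, bond orders sum to 2 (valence 4) → 2 H
  atom 8: C, bond orders sum to 2 (valence 4) → 2 H
  atom 9: C, bond orders sum to 2 (valence 4) → 2 H
  atom 10: C, bond orders sum to 2 (valence 4) → 2 H
  atom 11: C, bond orders sum to 3 (valence 4) → 1 H
  atom 12: N, bond orders sum to 1 (valence 3) → 2 H
  atom 13: C, bond orders sum to 1 (valence 4) → 3 H
Totals → C:10, H:22, N:2, O:1.
In Hill order: C10H22N2O.

C10H22N2O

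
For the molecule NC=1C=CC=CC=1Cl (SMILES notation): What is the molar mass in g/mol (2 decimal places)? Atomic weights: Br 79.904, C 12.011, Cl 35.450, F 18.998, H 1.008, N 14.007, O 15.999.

127.57 g/mol

First, the molecular formula is C6H6ClN (counting implicit H from valence).
  C: 6 × 12.011 = 72.066
  Cl: 1 × 35.450 = 35.450
  H: 6 × 1.008 = 6.048
  N: 1 × 14.007 = 14.007
Sum: 6×12.011 + 1×35.450 + 6×1.008 + 1×14.007 = 127.571 → 127.57 g/mol.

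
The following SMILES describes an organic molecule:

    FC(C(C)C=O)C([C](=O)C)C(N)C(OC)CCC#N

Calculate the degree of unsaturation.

Degree of unsaturation = (number of rings) + (number of π bonds).
Ring closures in the SMILES: 0.
π bonds: 2 double bonds (each 1 DoU), 1 triple bond (each 2 DoU) → 4 DoU from unsaturation.
Total DoU = 0 + 4 = 4.

4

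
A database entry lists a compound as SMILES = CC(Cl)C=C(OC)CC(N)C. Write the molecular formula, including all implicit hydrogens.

C8H16ClNO

Walk through each heavy atom and fill implicit hydrogens from standard valence (C 4, N 3, O 2, S 2, halogen 1):
  atom 1: C, bond orders sum to 1 (valence 4) → 3 H
  atom 2: C, bond orders sum to 3 (valence 4) → 1 H
  atom 3: Cl (halogen, monovalent) → 0 H
  atom 4: C, bond orders sum to 3 (valence 4) → 1 H
  atom 5: C, bond orders sum to 4 (valence 4) → 0 H
  atom 6: O, bond orders sum to 2 (valence 2) → 0 H
  atom 7: C, bond orders sum to 1 (valence 4) → 3 H
  atom 8: C, bond orders sum to 2 (valence 4) → 2 H
  atom 9: C, bond orders sum to 3 (valence 4) → 1 H
  atom 10: N, bond orders sum to 1 (valence 3) → 2 H
  atom 11: C, bond orders sum to 1 (valence 4) → 3 H
Totals → C:8, H:16, Cl:1, N:1, O:1.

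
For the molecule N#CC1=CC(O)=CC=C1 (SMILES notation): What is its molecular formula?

Walk through each heavy atom and fill implicit hydrogens from standard valence (C 4, N 3, O 2, S 2, halogen 1):
  atom 1: N, bond orders sum to 3 (valence 3) → 0 H
  atom 2: C, bond orders sum to 4 (valence 4) → 0 H
  atom 3: C, bond orders sum to 4 (valence 4) → 0 H
  atom 4: C, bond orders sum to 3 (valence 4) → 1 H
  atom 5: C, bond orders sum to 4 (valence 4) → 0 H
  atom 6: O, bond orders sum to 1 (valence 2) → 1 H
  atom 7: C, bond orders sum to 3 (valence 4) → 1 H
  atom 8: C, bond orders sum to 3 (valence 4) → 1 H
  atom 9: C, bond orders sum to 3 (valence 4) → 1 H
Totals → C:7, H:5, N:1, O:1.

C7H5NO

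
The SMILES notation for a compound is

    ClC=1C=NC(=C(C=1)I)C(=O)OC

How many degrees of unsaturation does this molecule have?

Degree of unsaturation = (number of rings) + (number of π bonds).
Ring closures in the SMILES: 1.
π bonds: 4 double bonds (each 1 DoU) → 4 DoU from unsaturation.
Total DoU = 1 + 4 = 5.

5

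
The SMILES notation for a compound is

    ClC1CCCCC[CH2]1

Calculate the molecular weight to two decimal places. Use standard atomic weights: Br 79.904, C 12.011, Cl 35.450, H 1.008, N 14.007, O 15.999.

First, the molecular formula is C7H13Cl (counting implicit H from valence).
  C: 7 × 12.011 = 84.077
  Cl: 1 × 35.450 = 35.450
  H: 13 × 1.008 = 13.104
Sum: 7×12.011 + 1×35.450 + 13×1.008 = 132.631 → 132.63 g/mol.

132.63 g/mol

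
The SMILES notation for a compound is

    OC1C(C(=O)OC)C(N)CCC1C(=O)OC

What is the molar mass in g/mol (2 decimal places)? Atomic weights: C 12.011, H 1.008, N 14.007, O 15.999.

231.25 g/mol

First, the molecular formula is C10H17NO5 (counting implicit H from valence).
  C: 10 × 12.011 = 120.110
  H: 17 × 1.008 = 17.136
  N: 1 × 14.007 = 14.007
  O: 5 × 15.999 = 79.995
Sum: 10×12.011 + 17×1.008 + 1×14.007 + 5×15.999 = 231.248 → 231.25 g/mol.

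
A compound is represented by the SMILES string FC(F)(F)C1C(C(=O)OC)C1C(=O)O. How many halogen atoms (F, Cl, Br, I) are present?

Halogen atoms appear at heavy-atom positions 1, 3, 4 (3×F).
Other groups present: 1 carboxylic acid, 1 ester.
Halogen count: 3.

3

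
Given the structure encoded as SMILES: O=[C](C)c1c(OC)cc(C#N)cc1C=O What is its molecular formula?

C11H9NO3

Walk through each heavy atom and fill implicit hydrogens from standard valence (C 4, N 3, O 2, S 2, halogen 1); for lowercase aromatic atoms, an aromatic c carries 1 H when it has two neighbours and 0 H with three, and aromatic n carries 0 H:
  atom 1: O, bond orders sum to 2 (valence 2) → 0 H
  atom 2: C with explicit H count 0
  atom 3: C, bond orders sum to 1 (valence 4) → 3 H
  atom 4: aromatic c, 3 neighbours → 0 H
  atom 5: aromatic c, 3 neighbours → 0 H
  atom 6: O, bond orders sum to 2 (valence 2) → 0 H
  atom 7: C, bond orders sum to 1 (valence 4) → 3 H
  atom 8: aromatic c, 2 neighbours → 1 H
  atom 9: aromatic c, 3 neighbours → 0 H
  atom 10: C, bond orders sum to 4 (valence 4) → 0 H
  atom 11: N, bond orders sum to 3 (valence 3) → 0 H
  atom 12: aromatic c, 2 neighbours → 1 H
  atom 13: aromatic c, 3 neighbours → 0 H
  atom 14: C, bond orders sum to 3 (valence 4) → 1 H
  atom 15: O, bond orders sum to 2 (valence 2) → 0 H
Totals → C:11, H:9, N:1, O:3.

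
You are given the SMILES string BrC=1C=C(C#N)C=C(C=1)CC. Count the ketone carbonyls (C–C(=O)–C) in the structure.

Scan the SMILES for the ketone motif — none present.
Groups that are present: 1 nitrile.

0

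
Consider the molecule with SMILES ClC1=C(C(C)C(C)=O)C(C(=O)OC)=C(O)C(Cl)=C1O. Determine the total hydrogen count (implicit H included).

12

Walk through each heavy atom and fill implicit hydrogens from standard valence (C 4, N 3, O 2, S 2, halogen 1):
  atom 1: Cl (halogen, monovalent) → 0 H
  atom 2: C, bond orders sum to 4 (valence 4) → 0 H
  atom 3: C, bond orders sum to 4 (valence 4) → 0 H
  atom 4: C, bond orders sum to 3 (valence 4) → 1 H
  atom 5: C, bond orders sum to 1 (valence 4) → 3 H
  atom 6: C, bond orders sum to 4 (valence 4) → 0 H
  atom 7: C, bond orders sum to 1 (valence 4) → 3 H
  atom 8: O, bond orders sum to 2 (valence 2) → 0 H
  atom 9: C, bond orders sum to 4 (valence 4) → 0 H
  atom 10: C, bond orders sum to 4 (valence 4) → 0 H
  atom 11: O, bond orders sum to 2 (valence 2) → 0 H
  atom 12: O, bond orders sum to 2 (valence 2) → 0 H
  atom 13: C, bond orders sum to 1 (valence 4) → 3 H
  atom 14: C, bond orders sum to 4 (valence 4) → 0 H
  atom 15: O, bond orders sum to 1 (valence 2) → 1 H
  atom 16: C, bond orders sum to 4 (valence 4) → 0 H
  atom 17: Cl (halogen, monovalent) → 0 H
  atom 18: C, bond orders sum to 4 (valence 4) → 0 H
  atom 19: O, bond orders sum to 1 (valence 2) → 1 H
Total hydrogens: 12.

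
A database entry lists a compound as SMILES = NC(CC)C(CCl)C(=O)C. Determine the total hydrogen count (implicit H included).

14

Walk through each heavy atom and fill implicit hydrogens from standard valence (C 4, N 3, O 2, S 2, halogen 1):
  atom 1: N, bond orders sum to 1 (valence 3) → 2 H
  atom 2: C, bond orders sum to 3 (valence 4) → 1 H
  atom 3: C, bond orders sum to 2 (valence 4) → 2 H
  atom 4: C, bond orders sum to 1 (valence 4) → 3 H
  atom 5: C, bond orders sum to 3 (valence 4) → 1 H
  atom 6: C, bond orders sum to 2 (valence 4) → 2 H
  atom 7: Cl (halogen, monovalent) → 0 H
  atom 8: C, bond orders sum to 4 (valence 4) → 0 H
  atom 9: O, bond orders sum to 2 (valence 2) → 0 H
  atom 10: C, bond orders sum to 1 (valence 4) → 3 H
Total hydrogens: 14.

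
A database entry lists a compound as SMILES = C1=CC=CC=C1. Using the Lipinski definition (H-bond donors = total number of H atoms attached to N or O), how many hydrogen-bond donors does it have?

Donors: find every N or O and count the H atoms it carries.
  (no N or O atoms present)
Lipinski HBD = 0.

0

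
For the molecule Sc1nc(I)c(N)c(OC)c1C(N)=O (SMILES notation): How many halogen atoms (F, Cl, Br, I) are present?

1

Halogen atoms appear at heavy-atom position 5 (1×I).
Other groups present: 1 amide, 1 ether, 1 primary amine, 1 thiol.
Halogen count: 1.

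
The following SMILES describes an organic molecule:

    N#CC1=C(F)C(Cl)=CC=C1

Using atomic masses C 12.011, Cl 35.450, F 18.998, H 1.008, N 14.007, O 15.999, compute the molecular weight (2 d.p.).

155.56 g/mol

First, the molecular formula is C7H3ClFN (counting implicit H from valence).
  C: 7 × 12.011 = 84.077
  Cl: 1 × 35.450 = 35.450
  F: 1 × 18.998 = 18.998
  H: 3 × 1.008 = 3.024
  N: 1 × 14.007 = 14.007
Sum: 7×12.011 + 1×35.450 + 1×18.998 + 3×1.008 + 1×14.007 = 155.556 → 155.56 g/mol.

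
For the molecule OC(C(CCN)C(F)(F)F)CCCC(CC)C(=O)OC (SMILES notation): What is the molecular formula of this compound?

C13H24F3NO3

Walk through each heavy atom and fill implicit hydrogens from standard valence (C 4, N 3, O 2, S 2, halogen 1):
  atom 1: O, bond orders sum to 1 (valence 2) → 1 H
  atom 2: C, bond orders sum to 3 (valence 4) → 1 H
  atom 3: C, bond orders sum to 3 (valence 4) → 1 H
  atom 4: C, bond orders sum to 2 (valence 4) → 2 H
  atom 5: C, bond orders sum to 2 (valence 4) → 2 H
  atom 6: N, bond orders sum to 1 (valence 3) → 2 H
  atom 7: C, bond orders sum to 4 (valence 4) → 0 H
  atom 8: F (halogen, monovalent) → 0 H
  atom 9: F (halogen, monovalent) → 0 H
  atom 10: F (halogen, monovalent) → 0 H
  atom 11: C, bond orders sum to 2 (valence 4) → 2 H
  atom 12: C, bond orders sum to 2 (valence 4) → 2 H
  atom 13: C, bond orders sum to 2 (valence 4) → 2 H
  atom 14: C, bond orders sum to 3 (valence 4) → 1 H
  atom 15: C, bond orders sum to 2 (valence 4) → 2 H
  atom 16: C, bond orders sum to 1 (valence 4) → 3 H
  atom 17: C, bond orders sum to 4 (valence 4) → 0 H
  atom 18: O, bond orders sum to 2 (valence 2) → 0 H
  atom 19: O, bond orders sum to 2 (valence 2) → 0 H
  atom 20: C, bond orders sum to 1 (valence 4) → 3 H
Totals → C:13, H:24, F:3, N:1, O:3.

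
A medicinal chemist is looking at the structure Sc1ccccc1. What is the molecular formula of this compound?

Walk through each heavy atom and fill implicit hydrogens from standard valence (C 4, N 3, O 2, S 2, halogen 1); for lowercase aromatic atoms, an aromatic c carries 1 H when it has two neighbours and 0 H with three, and aromatic n carries 0 H:
  atom 1: S, bond orders sum to 1 (valence 2) → 1 H
  atom 2: aromatic c, 3 neighbours → 0 H
  atom 3: aromatic c, 2 neighbours → 1 H
  atom 4: aromatic c, 2 neighbours → 1 H
  atom 5: aromatic c, 2 neighbours → 1 H
  atom 6: aromatic c, 2 neighbours → 1 H
  atom 7: aromatic c, 2 neighbours → 1 H
Totals → C:6, H:6, S:1.

C6H6S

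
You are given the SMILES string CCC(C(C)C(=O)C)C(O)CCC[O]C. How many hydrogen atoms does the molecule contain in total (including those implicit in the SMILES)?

24

Walk through each heavy atom and fill implicit hydrogens from standard valence (C 4, N 3, O 2, S 2, halogen 1):
  atom 1: C, bond orders sum to 1 (valence 4) → 3 H
  atom 2: C, bond orders sum to 2 (valence 4) → 2 H
  atom 3: C, bond orders sum to 3 (valence 4) → 1 H
  atom 4: C, bond orders sum to 3 (valence 4) → 1 H
  atom 5: C, bond orders sum to 1 (valence 4) → 3 H
  atom 6: C, bond orders sum to 4 (valence 4) → 0 H
  atom 7: O, bond orders sum to 2 (valence 2) → 0 H
  atom 8: C, bond orders sum to 1 (valence 4) → 3 H
  atom 9: C, bond orders sum to 3 (valence 4) → 1 H
  atom 10: O, bond orders sum to 1 (valence 2) → 1 H
  atom 11: C, bond orders sum to 2 (valence 4) → 2 H
  atom 12: C, bond orders sum to 2 (valence 4) → 2 H
  atom 13: C, bond orders sum to 2 (valence 4) → 2 H
  atom 14: O with explicit H count 0
  atom 15: C, bond orders sum to 1 (valence 4) → 3 H
Total hydrogens: 24.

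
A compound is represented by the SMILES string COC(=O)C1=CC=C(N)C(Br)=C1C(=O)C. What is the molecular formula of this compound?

Walk through each heavy atom and fill implicit hydrogens from standard valence (C 4, N 3, O 2, S 2, halogen 1):
  atom 1: C, bond orders sum to 1 (valence 4) → 3 H
  atom 2: O, bond orders sum to 2 (valence 2) → 0 H
  atom 3: C, bond orders sum to 4 (valence 4) → 0 H
  atom 4: O, bond orders sum to 2 (valence 2) → 0 H
  atom 5: C, bond orders sum to 4 (valence 4) → 0 H
  atom 6: C, bond orders sum to 3 (valence 4) → 1 H
  atom 7: C, bond orders sum to 3 (valence 4) → 1 H
  atom 8: C, bond orders sum to 4 (valence 4) → 0 H
  atom 9: N, bond orders sum to 1 (valence 3) → 2 H
  atom 10: C, bond orders sum to 4 (valence 4) → 0 H
  atom 11: Br (halogen, monovalent) → 0 H
  atom 12: C, bond orders sum to 4 (valence 4) → 0 H
  atom 13: C, bond orders sum to 4 (valence 4) → 0 H
  atom 14: O, bond orders sum to 2 (valence 2) → 0 H
  atom 15: C, bond orders sum to 1 (valence 4) → 3 H
Totals → C:10, H:10, Br:1, N:1, O:3.

C10H10BrNO3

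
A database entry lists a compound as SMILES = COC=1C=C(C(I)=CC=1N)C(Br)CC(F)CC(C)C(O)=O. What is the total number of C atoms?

Count every carbon token in the SMILES (each C, including those in ring-closure positions and inside branches).
Carbon count: 14.

14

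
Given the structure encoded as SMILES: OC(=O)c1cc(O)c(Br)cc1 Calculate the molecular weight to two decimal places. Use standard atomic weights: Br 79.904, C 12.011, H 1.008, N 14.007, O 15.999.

First, the molecular formula is C7H5BrO3 (counting implicit H from valence).
  Br: 1 × 79.904 = 79.904
  C: 7 × 12.011 = 84.077
  H: 5 × 1.008 = 5.040
  O: 3 × 15.999 = 47.997
Sum: 1×79.904 + 7×12.011 + 5×1.008 + 3×15.999 = 217.018 → 217.02 g/mol.

217.02 g/mol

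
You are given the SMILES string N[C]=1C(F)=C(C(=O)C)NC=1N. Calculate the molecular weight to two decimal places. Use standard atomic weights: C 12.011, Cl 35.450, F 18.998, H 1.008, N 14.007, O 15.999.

First, the molecular formula is C6H8FN3O (counting implicit H from valence).
  C: 6 × 12.011 = 72.066
  F: 1 × 18.998 = 18.998
  H: 8 × 1.008 = 8.064
  N: 3 × 14.007 = 42.021
  O: 1 × 15.999 = 15.999
Sum: 6×12.011 + 1×18.998 + 8×1.008 + 3×14.007 + 1×15.999 = 157.148 → 157.15 g/mol.

157.15 g/mol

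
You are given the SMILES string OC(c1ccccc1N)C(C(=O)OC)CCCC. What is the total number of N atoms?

Scan the SMILES for N atoms (remember two-letter symbols like Cl and Br are single atoms).
Nitrogen count: 1.

1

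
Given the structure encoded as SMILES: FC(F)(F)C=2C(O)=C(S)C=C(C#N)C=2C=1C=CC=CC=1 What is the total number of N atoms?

Scan the SMILES for N atoms (remember two-letter symbols like Cl and Br are single atoms).
Nitrogen count: 1.

1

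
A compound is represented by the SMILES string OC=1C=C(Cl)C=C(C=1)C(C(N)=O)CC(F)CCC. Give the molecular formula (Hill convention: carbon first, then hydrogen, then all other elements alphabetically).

Walk through each heavy atom and fill implicit hydrogens from standard valence (C 4, N 3, O 2, S 2, halogen 1):
  atom 1: O, bond orders sum to 1 (valence 2) → 1 H
  atom 2: C, bond orders sum to 4 (valence 4) → 0 H
  atom 3: C, bond orders sum to 3 (valence 4) → 1 H
  atom 4: C, bond orders sum to 4 (valence 4) → 0 H
  atom 5: Cl (halogen, monovalent) → 0 H
  atom 6: C, bond orders sum to 3 (valence 4) → 1 H
  atom 7: C, bond orders sum to 4 (valence 4) → 0 H
  atom 8: C, bond orders sum to 3 (valence 4) → 1 H
  atom 9: C, bond orders sum to 3 (valence 4) → 1 H
  atom 10: C, bond orders sum to 4 (valence 4) → 0 H
  atom 11: N, bond orders sum to 1 (valence 3) → 2 H
  atom 12: O, bond orders sum to 2 (valence 2) → 0 H
  atom 13: C, bond orders sum to 2 (valence 4) → 2 H
  atom 14: C, bond orders sum to 3 (valence 4) → 1 H
  atom 15: F (halogen, monovalent) → 0 H
  atom 16: C, bond orders sum to 2 (valence 4) → 2 H
  atom 17: C, bond orders sum to 2 (valence 4) → 2 H
  atom 18: C, bond orders sum to 1 (valence 4) → 3 H
Totals → C:13, H:17, Cl:1, F:1, N:1, O:2.

C13H17ClFNO2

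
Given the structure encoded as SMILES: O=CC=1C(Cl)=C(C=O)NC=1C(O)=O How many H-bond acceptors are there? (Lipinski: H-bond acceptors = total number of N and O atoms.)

N atoms: 1; O atoms: 4.
Lipinski HBA = 1 + 4 = 5.

5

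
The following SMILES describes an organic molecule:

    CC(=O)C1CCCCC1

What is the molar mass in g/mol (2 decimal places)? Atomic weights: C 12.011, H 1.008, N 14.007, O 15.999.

First, the molecular formula is C8H14O (counting implicit H from valence).
  C: 8 × 12.011 = 96.088
  H: 14 × 1.008 = 14.112
  O: 1 × 15.999 = 15.999
Sum: 8×12.011 + 14×1.008 + 1×15.999 = 126.199 → 126.20 g/mol.

126.20 g/mol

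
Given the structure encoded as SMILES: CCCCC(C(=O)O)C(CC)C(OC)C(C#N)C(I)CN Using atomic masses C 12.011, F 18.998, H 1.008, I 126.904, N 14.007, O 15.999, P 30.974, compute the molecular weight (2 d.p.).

First, the molecular formula is C15H27IN2O3 (counting implicit H from valence).
  C: 15 × 12.011 = 180.165
  H: 27 × 1.008 = 27.216
  I: 1 × 126.904 = 126.904
  N: 2 × 14.007 = 28.014
  O: 3 × 15.999 = 47.997
Sum: 15×12.011 + 27×1.008 + 1×126.904 + 2×14.007 + 3×15.999 = 410.296 → 410.30 g/mol.

410.30 g/mol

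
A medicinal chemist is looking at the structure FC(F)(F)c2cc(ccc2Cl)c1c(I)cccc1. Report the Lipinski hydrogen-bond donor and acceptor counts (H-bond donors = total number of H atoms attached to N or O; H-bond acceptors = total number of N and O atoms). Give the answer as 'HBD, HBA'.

0, 0

Donors: find every N or O and count the H atoms it carries.
  (no N or O atoms present)
Lipinski HBD = 0.
Acceptors: N atoms = 0, O atoms = 0 → HBA = 0.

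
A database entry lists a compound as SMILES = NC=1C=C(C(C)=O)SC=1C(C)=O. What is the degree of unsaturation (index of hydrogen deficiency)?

Degree of unsaturation = (number of rings) + (number of π bonds).
Ring closures in the SMILES: 1.
π bonds: 4 double bonds (each 1 DoU) → 4 DoU from unsaturation.
Total DoU = 1 + 4 = 5.

5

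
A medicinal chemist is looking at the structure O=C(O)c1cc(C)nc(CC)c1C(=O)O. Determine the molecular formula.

C10H11NO4

Walk through each heavy atom and fill implicit hydrogens from standard valence (C 4, N 3, O 2, S 2, halogen 1); for lowercase aromatic atoms, an aromatic c carries 1 H when it has two neighbours and 0 H with three, and aromatic n carries 0 H:
  atom 1: O, bond orders sum to 2 (valence 2) → 0 H
  atom 2: C, bond orders sum to 4 (valence 4) → 0 H
  atom 3: O, bond orders sum to 1 (valence 2) → 1 H
  atom 4: aromatic c, 3 neighbours → 0 H
  atom 5: aromatic c, 2 neighbours → 1 H
  atom 6: aromatic c, 3 neighbours → 0 H
  atom 7: C, bond orders sum to 1 (valence 4) → 3 H
  atom 8: aromatic n, 2 neighbours → 0 H
  atom 9: aromatic c, 3 neighbours → 0 H
  atom 10: C, bond orders sum to 2 (valence 4) → 2 H
  atom 11: C, bond orders sum to 1 (valence 4) → 3 H
  atom 12: aromatic c, 3 neighbours → 0 H
  atom 13: C, bond orders sum to 4 (valence 4) → 0 H
  atom 14: O, bond orders sum to 2 (valence 2) → 0 H
  atom 15: O, bond orders sum to 1 (valence 2) → 1 H
Totals → C:10, H:11, N:1, O:4.
In Hill order: C10H11NO4.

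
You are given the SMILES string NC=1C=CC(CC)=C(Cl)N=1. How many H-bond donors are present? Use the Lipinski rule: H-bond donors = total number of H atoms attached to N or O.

Donors: find every N or O and count the H atoms it carries.
  atom 1 (N): bond orders sum to 1 → 2 H
  atom 10 (N): bond orders sum to 3 → 0 H
Lipinski HBD = 2.

2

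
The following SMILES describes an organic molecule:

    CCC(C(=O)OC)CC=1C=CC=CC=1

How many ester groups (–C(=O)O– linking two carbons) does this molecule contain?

The ester motif appears at heavy-atom position 4 in the SMILES.
Ester count: 1.

1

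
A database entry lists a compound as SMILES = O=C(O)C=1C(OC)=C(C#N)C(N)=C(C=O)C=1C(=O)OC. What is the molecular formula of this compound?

Walk through each heavy atom and fill implicit hydrogens from standard valence (C 4, N 3, O 2, S 2, halogen 1):
  atom 1: O, bond orders sum to 2 (valence 2) → 0 H
  atom 2: C, bond orders sum to 4 (valence 4) → 0 H
  atom 3: O, bond orders sum to 1 (valence 2) → 1 H
  atom 4: C, bond orders sum to 4 (valence 4) → 0 H
  atom 5: C, bond orders sum to 4 (valence 4) → 0 H
  atom 6: O, bond orders sum to 2 (valence 2) → 0 H
  atom 7: C, bond orders sum to 1 (valence 4) → 3 H
  atom 8: C, bond orders sum to 4 (valence 4) → 0 H
  atom 9: C, bond orders sum to 4 (valence 4) → 0 H
  atom 10: N, bond orders sum to 3 (valence 3) → 0 H
  atom 11: C, bond orders sum to 4 (valence 4) → 0 H
  atom 12: N, bond orders sum to 1 (valence 3) → 2 H
  atom 13: C, bond orders sum to 4 (valence 4) → 0 H
  atom 14: C, bond orders sum to 3 (valence 4) → 1 H
  atom 15: O, bond orders sum to 2 (valence 2) → 0 H
  atom 16: C, bond orders sum to 4 (valence 4) → 0 H
  atom 17: C, bond orders sum to 4 (valence 4) → 0 H
  atom 18: O, bond orders sum to 2 (valence 2) → 0 H
  atom 19: O, bond orders sum to 2 (valence 2) → 0 H
  atom 20: C, bond orders sum to 1 (valence 4) → 3 H
Totals → C:12, H:10, N:2, O:6.

C12H10N2O6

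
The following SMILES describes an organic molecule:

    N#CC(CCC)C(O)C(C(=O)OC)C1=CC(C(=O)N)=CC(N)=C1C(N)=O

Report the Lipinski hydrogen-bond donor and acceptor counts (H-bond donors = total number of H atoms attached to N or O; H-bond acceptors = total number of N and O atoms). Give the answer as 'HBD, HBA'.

7, 9

Donors: find every N or O and count the H atoms it carries.
  atom 1 (N): bond orders sum to 3 → 0 H
  atom 8 (O): bond orders sum to 1 → 1 H
  atom 11 (O): bond orders sum to 2 → 0 H
  atom 12 (O): bond orders sum to 2 → 0 H
  atom 18 (O): bond orders sum to 2 → 0 H
  atom 19 (N): bond orders sum to 1 → 2 H
  atom 22 (N): bond orders sum to 1 → 2 H
  atom 25 (N): bond orders sum to 1 → 2 H
  atom 26 (O): bond orders sum to 2 → 0 H
Lipinski HBD = 7.
Acceptors: N atoms = 4, O atoms = 5 → HBA = 9.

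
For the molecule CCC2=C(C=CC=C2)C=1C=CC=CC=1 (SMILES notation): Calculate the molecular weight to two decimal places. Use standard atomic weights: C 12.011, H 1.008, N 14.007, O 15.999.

First, the molecular formula is C14H14 (counting implicit H from valence).
  C: 14 × 12.011 = 168.154
  H: 14 × 1.008 = 14.112
Sum: 14×12.011 + 14×1.008 = 182.266 → 182.27 g/mol.

182.27 g/mol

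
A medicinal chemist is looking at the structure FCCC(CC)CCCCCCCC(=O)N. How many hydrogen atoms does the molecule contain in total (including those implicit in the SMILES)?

26

Walk through each heavy atom and fill implicit hydrogens from standard valence (C 4, N 3, O 2, S 2, halogen 1):
  atom 1: F (halogen, monovalent) → 0 H
  atom 2: C, bond orders sum to 2 (valence 4) → 2 H
  atom 3: C, bond orders sum to 2 (valence 4) → 2 H
  atom 4: C, bond orders sum to 3 (valence 4) → 1 H
  atom 5: C, bond orders sum to 2 (valence 4) → 2 H
  atom 6: C, bond orders sum to 1 (valence 4) → 3 H
  atom 7: C, bond orders sum to 2 (valence 4) → 2 H
  atom 8: C, bond orders sum to 2 (valence 4) → 2 H
  atom 9: C, bond orders sum to 2 (valence 4) → 2 H
  atom 10: C, bond orders sum to 2 (valence 4) → 2 H
  atom 11: C, bond orders sum to 2 (valence 4) → 2 H
  atom 12: C, bond orders sum to 2 (valence 4) → 2 H
  atom 13: C, bond orders sum to 2 (valence 4) → 2 H
  atom 14: C, bond orders sum to 4 (valence 4) → 0 H
  atom 15: O, bond orders sum to 2 (valence 2) → 0 H
  atom 16: N, bond orders sum to 1 (valence 3) → 2 H
Total hydrogens: 26.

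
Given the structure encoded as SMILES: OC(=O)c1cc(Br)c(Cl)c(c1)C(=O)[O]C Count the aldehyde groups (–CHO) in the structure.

Scan the SMILES for the aldehyde motif — none present.
Groups that are present: 1 carboxylic acid, 1 ester.

0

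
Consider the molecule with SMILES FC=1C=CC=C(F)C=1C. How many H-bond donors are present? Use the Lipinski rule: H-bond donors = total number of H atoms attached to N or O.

Donors: find every N or O and count the H atoms it carries.
  (no N or O atoms present)
Lipinski HBD = 0.

0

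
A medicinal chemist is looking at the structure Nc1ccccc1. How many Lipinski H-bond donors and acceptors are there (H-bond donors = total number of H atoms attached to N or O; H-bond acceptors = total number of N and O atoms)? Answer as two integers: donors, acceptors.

2, 1

Donors: find every N or O and count the H atoms it carries.
  atom 1 (N): bond orders sum to 1 → 2 H
Lipinski HBD = 2.
Acceptors: N atoms = 1, O atoms = 0 → HBA = 1.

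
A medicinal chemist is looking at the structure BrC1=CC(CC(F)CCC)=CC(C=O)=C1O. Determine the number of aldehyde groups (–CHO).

1

The aldehyde motif appears at heavy-atom position 13 in the SMILES.
Other groups present: 1 hydroxyl.
Aldehyde count: 1.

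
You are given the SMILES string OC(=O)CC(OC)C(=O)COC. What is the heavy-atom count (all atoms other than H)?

12

Every atom symbol written in the SMILES (organic subset) is one heavy atom; implicit H are not written.
Heavy atoms by element → C:7, O:5.
Total: 12.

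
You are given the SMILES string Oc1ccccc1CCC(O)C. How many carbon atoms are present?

Count every carbon token in the SMILES (each C, including those in ring-closure positions and inside branches).
Carbon count: 10.

10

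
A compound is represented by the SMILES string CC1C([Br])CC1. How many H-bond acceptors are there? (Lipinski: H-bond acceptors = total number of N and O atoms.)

0

N atoms: 0; O atoms: 0.
Lipinski HBA = 0 + 0 = 0.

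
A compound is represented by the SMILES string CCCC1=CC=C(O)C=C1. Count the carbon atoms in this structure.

Count every carbon token in the SMILES (each C, including those in ring-closure positions and inside branches).
Carbon count: 9.

9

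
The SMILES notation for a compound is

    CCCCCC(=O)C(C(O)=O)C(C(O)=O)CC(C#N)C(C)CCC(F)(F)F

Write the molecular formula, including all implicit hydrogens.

C18H26F3NO5

Walk through each heavy atom and fill implicit hydrogens from standard valence (C 4, N 3, O 2, S 2, halogen 1):
  atom 1: C, bond orders sum to 1 (valence 4) → 3 H
  atom 2: C, bond orders sum to 2 (valence 4) → 2 H
  atom 3: C, bond orders sum to 2 (valence 4) → 2 H
  atom 4: C, bond orders sum to 2 (valence 4) → 2 H
  atom 5: C, bond orders sum to 2 (valence 4) → 2 H
  atom 6: C, bond orders sum to 4 (valence 4) → 0 H
  atom 7: O, bond orders sum to 2 (valence 2) → 0 H
  atom 8: C, bond orders sum to 3 (valence 4) → 1 H
  atom 9: C, bond orders sum to 4 (valence 4) → 0 H
  atom 10: O, bond orders sum to 1 (valence 2) → 1 H
  atom 11: O, bond orders sum to 2 (valence 2) → 0 H
  atom 12: C, bond orders sum to 3 (valence 4) → 1 H
  atom 13: C, bond orders sum to 4 (valence 4) → 0 H
  atom 14: O, bond orders sum to 1 (valence 2) → 1 H
  atom 15: O, bond orders sum to 2 (valence 2) → 0 H
  atom 16: C, bond orders sum to 2 (valence 4) → 2 H
  atom 17: C, bond orders sum to 3 (valence 4) → 1 H
  atom 18: C, bond orders sum to 4 (valence 4) → 0 H
  atom 19: N, bond orders sum to 3 (valence 3) → 0 H
  atom 20: C, bond orders sum to 3 (valence 4) → 1 H
  atom 21: C, bond orders sum to 1 (valence 4) → 3 H
  atom 22: C, bond orders sum to 2 (valence 4) → 2 H
  atom 23: C, bond orders sum to 2 (valence 4) → 2 H
  atom 24: C, bond orders sum to 4 (valence 4) → 0 H
  atom 25: F (halogen, monovalent) → 0 H
  atom 26: F (halogen, monovalent) → 0 H
  atom 27: F (halogen, monovalent) → 0 H
Totals → C:18, H:26, F:3, N:1, O:5.
In Hill order: C18H26F3NO5.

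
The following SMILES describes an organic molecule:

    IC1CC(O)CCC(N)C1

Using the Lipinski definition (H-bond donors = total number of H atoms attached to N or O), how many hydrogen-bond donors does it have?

3

Donors: find every N or O and count the H atoms it carries.
  atom 5 (O): bond orders sum to 1 → 1 H
  atom 9 (N): bond orders sum to 1 → 2 H
Lipinski HBD = 3.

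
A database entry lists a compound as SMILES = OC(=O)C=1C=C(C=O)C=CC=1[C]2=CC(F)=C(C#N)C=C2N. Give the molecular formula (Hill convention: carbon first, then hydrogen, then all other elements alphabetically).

C15H9FN2O3

Walk through each heavy atom and fill implicit hydrogens from standard valence (C 4, N 3, O 2, S 2, halogen 1):
  atom 1: O, bond orders sum to 1 (valence 2) → 1 H
  atom 2: C, bond orders sum to 4 (valence 4) → 0 H
  atom 3: O, bond orders sum to 2 (valence 2) → 0 H
  atom 4: C, bond orders sum to 4 (valence 4) → 0 H
  atom 5: C, bond orders sum to 3 (valence 4) → 1 H
  atom 6: C, bond orders sum to 4 (valence 4) → 0 H
  atom 7: C, bond orders sum to 3 (valence 4) → 1 H
  atom 8: O, bond orders sum to 2 (valence 2) → 0 H
  atom 9: C, bond orders sum to 3 (valence 4) → 1 H
  atom 10: C, bond orders sum to 3 (valence 4) → 1 H
  atom 11: C, bond orders sum to 4 (valence 4) → 0 H
  atom 12: C with explicit H count 0
  atom 13: C, bond orders sum to 3 (valence 4) → 1 H
  atom 14: C, bond orders sum to 4 (valence 4) → 0 H
  atom 15: F (halogen, monovalent) → 0 H
  atom 16: C, bond orders sum to 4 (valence 4) → 0 H
  atom 17: C, bond orders sum to 4 (valence 4) → 0 H
  atom 18: N, bond orders sum to 3 (valence 3) → 0 H
  atom 19: C, bond orders sum to 3 (valence 4) → 1 H
  atom 20: C, bond orders sum to 4 (valence 4) → 0 H
  atom 21: N, bond orders sum to 1 (valence 3) → 2 H
Totals → C:15, H:9, F:1, N:2, O:3.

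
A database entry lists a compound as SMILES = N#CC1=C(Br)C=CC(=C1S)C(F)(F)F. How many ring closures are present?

1

In SMILES, each pair of matching ring-closure digits denotes one ring-closing bond; the number of such bonds equals the number of independent rings.
Ring-closure bonds here: 1.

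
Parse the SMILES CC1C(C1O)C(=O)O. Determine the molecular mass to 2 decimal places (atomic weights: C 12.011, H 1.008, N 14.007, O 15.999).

First, the molecular formula is C5H8O3 (counting implicit H from valence).
  C: 5 × 12.011 = 60.055
  H: 8 × 1.008 = 8.064
  O: 3 × 15.999 = 47.997
Sum: 5×12.011 + 8×1.008 + 3×15.999 = 116.116 → 116.12 g/mol.

116.12 g/mol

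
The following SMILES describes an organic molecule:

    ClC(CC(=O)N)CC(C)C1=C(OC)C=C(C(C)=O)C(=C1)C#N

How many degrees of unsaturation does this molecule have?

Molecular formula: C16H19ClN2O3.
DoU = (2C + 2 + N − H − X) / 2, where X is the halogen count and O/S are ignored.
    = (2·16 + 2 + 2 − 19 − 1) / 2 = 16 / 2 = 8.

8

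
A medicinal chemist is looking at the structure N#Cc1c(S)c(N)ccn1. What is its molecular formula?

C6H5N3S

Walk through each heavy atom and fill implicit hydrogens from standard valence (C 4, N 3, O 2, S 2, halogen 1); for lowercase aromatic atoms, an aromatic c carries 1 H when it has two neighbours and 0 H with three, and aromatic n carries 0 H:
  atom 1: N, bond orders sum to 3 (valence 3) → 0 H
  atom 2: C, bond orders sum to 4 (valence 4) → 0 H
  atom 3: aromatic c, 3 neighbours → 0 H
  atom 4: aromatic c, 3 neighbours → 0 H
  atom 5: S, bond orders sum to 1 (valence 2) → 1 H
  atom 6: aromatic c, 3 neighbours → 0 H
  atom 7: N, bond orders sum to 1 (valence 3) → 2 H
  atom 8: aromatic c, 2 neighbours → 1 H
  atom 9: aromatic c, 2 neighbours → 1 H
  atom 10: aromatic n, 2 neighbours → 0 H
Totals → C:6, H:5, N:3, S:1.
In Hill order: C6H5N3S.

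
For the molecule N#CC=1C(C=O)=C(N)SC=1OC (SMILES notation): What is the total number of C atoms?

Count every carbon token in the SMILES (each C, including those in ring-closure positions and inside branches).
Carbon count: 7.

7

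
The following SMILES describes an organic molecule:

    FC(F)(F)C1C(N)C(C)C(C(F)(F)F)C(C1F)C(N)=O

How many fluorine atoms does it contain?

7

Scan the SMILES for F atoms (remember two-letter symbols like Cl and Br are single atoms).
Fluorine count: 7.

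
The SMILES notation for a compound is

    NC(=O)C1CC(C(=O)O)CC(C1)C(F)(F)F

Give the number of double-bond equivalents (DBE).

3

Degree of unsaturation = (number of rings) + (number of π bonds).
Ring closures in the SMILES: 1.
π bonds: 2 double bonds (each 1 DoU) → 2 DoU from unsaturation.
Total DoU = 1 + 2 = 3.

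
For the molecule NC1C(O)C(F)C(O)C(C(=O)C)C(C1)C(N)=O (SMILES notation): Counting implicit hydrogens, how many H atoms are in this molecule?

Walk through each heavy atom and fill implicit hydrogens from standard valence (C 4, N 3, O 2, S 2, halogen 1):
  atom 1: N, bond orders sum to 1 (valence 3) → 2 H
  atom 2: C, bond orders sum to 3 (valence 4) → 1 H
  atom 3: C, bond orders sum to 3 (valence 4) → 1 H
  atom 4: O, bond orders sum to 1 (valence 2) → 1 H
  atom 5: C, bond orders sum to 3 (valence 4) → 1 H
  atom 6: F (halogen, monovalent) → 0 H
  atom 7: C, bond orders sum to 3 (valence 4) → 1 H
  atom 8: O, bond orders sum to 1 (valence 2) → 1 H
  atom 9: C, bond orders sum to 3 (valence 4) → 1 H
  atom 10: C, bond orders sum to 4 (valence 4) → 0 H
  atom 11: O, bond orders sum to 2 (valence 2) → 0 H
  atom 12: C, bond orders sum to 1 (valence 4) → 3 H
  atom 13: C, bond orders sum to 3 (valence 4) → 1 H
  atom 14: C, bond orders sum to 2 (valence 4) → 2 H
  atom 15: C, bond orders sum to 4 (valence 4) → 0 H
  atom 16: N, bond orders sum to 1 (valence 3) → 2 H
  atom 17: O, bond orders sum to 2 (valence 2) → 0 H
Total hydrogens: 17.

17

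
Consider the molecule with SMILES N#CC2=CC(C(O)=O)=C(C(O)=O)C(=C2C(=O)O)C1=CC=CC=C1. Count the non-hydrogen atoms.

Every atom symbol written in the SMILES (organic subset) is one heavy atom; implicit H are not written.
Heavy atoms by element → C:16, N:1, O:6.
Total: 23.

23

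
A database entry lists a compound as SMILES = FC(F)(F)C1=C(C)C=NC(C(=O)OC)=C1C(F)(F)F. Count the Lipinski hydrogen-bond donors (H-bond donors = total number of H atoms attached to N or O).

Donors: find every N or O and count the H atoms it carries.
  atom 9 (N): bond orders sum to 3 → 0 H
  atom 12 (O): bond orders sum to 2 → 0 H
  atom 13 (O): bond orders sum to 2 → 0 H
Lipinski HBD = 0.

0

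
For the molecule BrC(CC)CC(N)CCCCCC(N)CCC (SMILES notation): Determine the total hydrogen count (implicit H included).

31

Walk through each heavy atom and fill implicit hydrogens from standard valence (C 4, N 3, O 2, S 2, halogen 1):
  atom 1: Br (halogen, monovalent) → 0 H
  atom 2: C, bond orders sum to 3 (valence 4) → 1 H
  atom 3: C, bond orders sum to 2 (valence 4) → 2 H
  atom 4: C, bond orders sum to 1 (valence 4) → 3 H
  atom 5: C, bond orders sum to 2 (valence 4) → 2 H
  atom 6: C, bond orders sum to 3 (valence 4) → 1 H
  atom 7: N, bond orders sum to 1 (valence 3) → 2 H
  atom 8: C, bond orders sum to 2 (valence 4) → 2 H
  atom 9: C, bond orders sum to 2 (valence 4) → 2 H
  atom 10: C, bond orders sum to 2 (valence 4) → 2 H
  atom 11: C, bond orders sum to 2 (valence 4) → 2 H
  atom 12: C, bond orders sum to 2 (valence 4) → 2 H
  atom 13: C, bond orders sum to 3 (valence 4) → 1 H
  atom 14: N, bond orders sum to 1 (valence 3) → 2 H
  atom 15: C, bond orders sum to 2 (valence 4) → 2 H
  atom 16: C, bond orders sum to 2 (valence 4) → 2 H
  atom 17: C, bond orders sum to 1 (valence 4) → 3 H
Total hydrogens: 31.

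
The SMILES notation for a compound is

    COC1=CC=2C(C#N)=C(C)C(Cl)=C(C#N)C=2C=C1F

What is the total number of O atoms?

Scan the SMILES for O atoms (remember two-letter symbols like Cl and Br are single atoms).
Oxygen count: 1.

1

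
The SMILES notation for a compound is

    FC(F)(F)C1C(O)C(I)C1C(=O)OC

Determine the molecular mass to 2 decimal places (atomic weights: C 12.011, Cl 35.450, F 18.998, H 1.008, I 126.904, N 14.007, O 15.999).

First, the molecular formula is C7H8F3IO3 (counting implicit H from valence).
  C: 7 × 12.011 = 84.077
  F: 3 × 18.998 = 56.994
  H: 8 × 1.008 = 8.064
  I: 1 × 126.904 = 126.904
  O: 3 × 15.999 = 47.997
Sum: 7×12.011 + 3×18.998 + 8×1.008 + 1×126.904 + 3×15.999 = 324.036 → 324.04 g/mol.

324.04 g/mol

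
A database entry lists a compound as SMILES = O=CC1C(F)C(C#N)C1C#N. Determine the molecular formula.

C7H5FN2O

Walk through each heavy atom and fill implicit hydrogens from standard valence (C 4, N 3, O 2, S 2, halogen 1):
  atom 1: O, bond orders sum to 2 (valence 2) → 0 H
  atom 2: C, bond orders sum to 3 (valence 4) → 1 H
  atom 3: C, bond orders sum to 3 (valence 4) → 1 H
  atom 4: C, bond orders sum to 3 (valence 4) → 1 H
  atom 5: F (halogen, monovalent) → 0 H
  atom 6: C, bond orders sum to 3 (valence 4) → 1 H
  atom 7: C, bond orders sum to 4 (valence 4) → 0 H
  atom 8: N, bond orders sum to 3 (valence 3) → 0 H
  atom 9: C, bond orders sum to 3 (valence 4) → 1 H
  atom 10: C, bond orders sum to 4 (valence 4) → 0 H
  atom 11: N, bond orders sum to 3 (valence 3) → 0 H
Totals → C:7, H:5, F:1, N:2, O:1.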